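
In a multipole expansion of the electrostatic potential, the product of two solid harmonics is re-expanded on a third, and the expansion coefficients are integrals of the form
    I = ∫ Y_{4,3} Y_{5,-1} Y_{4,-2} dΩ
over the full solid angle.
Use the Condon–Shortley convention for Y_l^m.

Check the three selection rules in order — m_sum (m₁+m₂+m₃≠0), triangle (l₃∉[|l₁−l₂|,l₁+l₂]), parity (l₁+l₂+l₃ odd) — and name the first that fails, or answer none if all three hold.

parity

m₁+m₂+m₃ = 3 − 1 − 2 = 0  ✓
triangle: |4−5|=1 ≤ l₃=4 ≤ 4+5=9  ✓
parity: l₁+l₂+l₃ = 13 is odd  ✗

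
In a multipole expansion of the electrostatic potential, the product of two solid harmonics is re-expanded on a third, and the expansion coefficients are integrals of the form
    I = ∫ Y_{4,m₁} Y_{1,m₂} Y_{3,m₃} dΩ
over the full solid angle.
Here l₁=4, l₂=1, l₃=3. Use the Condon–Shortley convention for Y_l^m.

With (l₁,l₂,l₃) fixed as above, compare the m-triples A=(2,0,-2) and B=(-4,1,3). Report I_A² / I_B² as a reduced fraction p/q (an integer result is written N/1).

3/7

l's match ⇒ only the (l;m) 3-j factors differ between A and B.
A: triangle coeff Δ(4,1,3) = 1/252; Σ_t [1,1]: t=1:−1/120 = -1/120; (3j)²=1/21 [(4 1 3; 2 0 -2)], sign=+1
B: triangle coeff Δ(4,1,3) = 1/252; Σ_t [2,2]: t=2:+1/1440 = 1/1440; (3j)²=1/9 [(4 1 3; -4 1 3)], sign=+1
I_A²/I_B² = (1/21)/(1/9) = 3/7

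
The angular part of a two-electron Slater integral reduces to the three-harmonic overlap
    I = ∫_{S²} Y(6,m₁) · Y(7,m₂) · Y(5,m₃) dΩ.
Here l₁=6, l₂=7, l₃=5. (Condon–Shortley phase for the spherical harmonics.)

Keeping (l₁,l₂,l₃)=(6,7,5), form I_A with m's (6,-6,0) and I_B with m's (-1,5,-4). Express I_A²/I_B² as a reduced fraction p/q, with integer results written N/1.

Same 6,7,5: normalisation and zero-m 3j drop out of the ratio.
A: Δ: 8! 4! 6! / 19! → 1/174594420; sum: t=0:+1/116121600 = 1/116121600; 3j²(6 7 5; 6 -6 0) = Δ·Π!·Σ² = 165/9044  (sign -1)
B: Δ: 8! 4! 6! / 19! → 1/174594420; sum: t=6:+1/6220800 t=7:−1/14515200 = 1/10886400; 3j²(6 7 5; -1 5 -4) = Δ·Π!·Σ² = 128/12597  (sign -1)
I_A²/I_B² = (165/9044)/(128/12597) = 6435/3584

6435/3584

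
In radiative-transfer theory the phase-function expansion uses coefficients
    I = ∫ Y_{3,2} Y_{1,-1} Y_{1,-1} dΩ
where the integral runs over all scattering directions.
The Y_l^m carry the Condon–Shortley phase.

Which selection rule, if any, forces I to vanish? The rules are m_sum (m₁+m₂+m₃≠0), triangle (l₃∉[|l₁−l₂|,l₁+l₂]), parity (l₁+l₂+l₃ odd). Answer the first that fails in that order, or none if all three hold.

triangle

azimuthal sum: 2 − 1 − 1 = 0  ✓
2 ≤ 1 ≤ 4 (triangle on l)  ✗
L = 3 + 1 + 1 = 5 (odd)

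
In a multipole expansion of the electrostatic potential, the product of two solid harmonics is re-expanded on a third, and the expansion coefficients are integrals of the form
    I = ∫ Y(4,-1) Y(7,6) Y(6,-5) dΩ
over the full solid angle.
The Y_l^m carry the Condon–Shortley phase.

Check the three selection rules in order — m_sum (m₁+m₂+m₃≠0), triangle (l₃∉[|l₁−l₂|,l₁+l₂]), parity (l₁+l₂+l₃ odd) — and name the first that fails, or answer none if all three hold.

m₁+m₂+m₃ = -1 + 6 − 5 = 0  ✓
triangle: |4−7|=3 ≤ l₃=6 ≤ 4+7=11  ✓
parity: l₁+l₂+l₃ = 17 is odd  ✗

parity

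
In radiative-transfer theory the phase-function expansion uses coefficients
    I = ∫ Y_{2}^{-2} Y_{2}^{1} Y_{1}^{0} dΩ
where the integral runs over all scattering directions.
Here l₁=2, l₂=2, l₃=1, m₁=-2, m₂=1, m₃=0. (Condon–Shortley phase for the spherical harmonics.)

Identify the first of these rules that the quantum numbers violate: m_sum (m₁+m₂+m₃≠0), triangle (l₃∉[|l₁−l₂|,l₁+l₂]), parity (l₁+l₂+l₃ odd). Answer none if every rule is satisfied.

m₁+m₂+m₃ = -2 + 1 + 0 = -1  ✗
triangle: |2−2|=0 ≤ l₃=1 ≤ 2+2=4
parity: l₁+l₂+l₃ = 5 is odd

m_sum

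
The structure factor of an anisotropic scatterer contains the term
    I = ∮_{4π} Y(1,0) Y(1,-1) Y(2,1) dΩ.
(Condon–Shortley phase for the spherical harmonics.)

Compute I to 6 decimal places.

-0.218510

Rules hold: Σm=0, L=4 even, 0≤2≤2.
N = 3·3·5 = 45
Δ = 0!·2!·2!/5! = 1/30
Racah Σ t=0..0: t=0:+1/1 = 1/1
⇒ 3j(1 1 2; 0 0 0)² = 2/15, sgn +1
Racah Σ t=0..0: t=0:+1/2 = 1/2
⇒ 3j(1 1 2; 0 -1 1)² = 1/10, sgn -1
4πI² = N·(3j₀)²·(3jₘ)² = 3/5
I = -1·√(0.6/4π) = -0.21850969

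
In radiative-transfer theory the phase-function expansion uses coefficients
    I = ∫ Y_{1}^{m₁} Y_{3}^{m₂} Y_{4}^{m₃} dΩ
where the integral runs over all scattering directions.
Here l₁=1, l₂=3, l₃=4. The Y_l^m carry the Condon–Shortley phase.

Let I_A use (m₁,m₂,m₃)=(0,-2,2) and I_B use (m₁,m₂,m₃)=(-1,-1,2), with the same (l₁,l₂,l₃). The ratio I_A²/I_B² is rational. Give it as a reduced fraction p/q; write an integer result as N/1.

l's match ⇒ only the (l;m) 3-j factors differ between A and B.
A: triangle coeff Δ(1,3,4) = 1/252; Σ_t [0,0]: t=0:+1/120 = 1/120; (3j)²=1/21 [(1 3 4; 0 -2 2)], sign=+1
B: triangle coeff Δ(1,3,4) = 1/252; Σ_t [0,0]: t=0:+1/96 = 1/96; (3j)²=5/84 [(1 3 4; -1 -1 2)], sign=+1
I_A²/I_B² = (1/21)/(5/84) = 4/5

4/5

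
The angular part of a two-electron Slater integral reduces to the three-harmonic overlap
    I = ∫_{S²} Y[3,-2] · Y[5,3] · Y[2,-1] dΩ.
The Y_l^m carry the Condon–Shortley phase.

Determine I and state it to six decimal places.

Rules hold: Σm=0, L=10 even, 2≤2≤8.
N = 7·11·5 = 385
Δ = 6!·0!·4!/11! = 1/2310
Racah Σ t=3..3: t=3:−1/144 = -1/144
⇒ 3j(3 5 2; 0 0 0)² = 10/231, sgn -1
Racah Σ t=5..5: t=5:−1/720 = -1/720
⇒ 3j(3 5 2; -2 3 -1)² = 8/165, sgn +1
4πI² = N·(3j₀)²·(3jₘ)² = 80/99
I = -1·√(0.808081/4π) = -0.25358436

-0.253584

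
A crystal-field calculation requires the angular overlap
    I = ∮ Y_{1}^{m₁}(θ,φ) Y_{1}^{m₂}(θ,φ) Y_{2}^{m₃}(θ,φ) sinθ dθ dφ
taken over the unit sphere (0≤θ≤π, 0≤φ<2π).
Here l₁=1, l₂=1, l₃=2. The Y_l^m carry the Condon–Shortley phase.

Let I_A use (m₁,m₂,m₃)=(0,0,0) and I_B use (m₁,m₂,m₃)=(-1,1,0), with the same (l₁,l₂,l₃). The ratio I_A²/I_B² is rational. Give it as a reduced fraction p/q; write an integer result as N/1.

l's match ⇒ only the (l;m) 3-j factors differ between A and B.
A: triangle coeff Δ(1,1,2) = 1/30; Σ_t [0,0]: t=0:+1/1 = 1/1; (3j)²=2/15 [(1 1 2; 0 0 0)], sign=+1
B: triangle coeff Δ(1,1,2) = 1/30; Σ_t [0,0]: t=0:+1/4 = 1/4; (3j)²=1/30 [(1 1 2; -1 1 0)], sign=+1
I_A²/I_B² = (2/15)/(1/30) = 4/1

4/1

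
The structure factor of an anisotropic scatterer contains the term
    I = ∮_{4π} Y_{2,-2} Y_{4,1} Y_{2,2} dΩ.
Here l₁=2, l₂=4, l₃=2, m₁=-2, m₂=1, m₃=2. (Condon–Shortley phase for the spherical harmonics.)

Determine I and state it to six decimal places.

0.000000

Σmᵢ = 1 ≠ 0, so the φ-integral vanishes; I = 0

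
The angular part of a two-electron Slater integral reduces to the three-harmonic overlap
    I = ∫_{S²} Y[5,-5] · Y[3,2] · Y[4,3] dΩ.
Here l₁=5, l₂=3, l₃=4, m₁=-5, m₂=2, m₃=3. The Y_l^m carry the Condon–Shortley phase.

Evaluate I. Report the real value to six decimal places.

-0.212007

m-sum 0 ✓  L=12 even ✓  2≤4≤8 ✓
Π(2lᵢ+1) = 11×7×9 = 693
triangle coeff Δ(5,3,4) = 1/180180
Σ_t [1,3]: t=1:−1/576 t=2:+1/144 t=3:−1/576 = 1/288
(3j)²=20/1001 [(5 3 4; 0 0 0)], sign=+1
Σ_t [4,4]: t=4:+1/17280 = 1/17280
(3j)²=35/858 [(5 3 4; -5 2 3)], sign=-1
⇒ 4πI² = 1050/1859
I = (-1)√(1050/1859/(4π)) = -0.21200691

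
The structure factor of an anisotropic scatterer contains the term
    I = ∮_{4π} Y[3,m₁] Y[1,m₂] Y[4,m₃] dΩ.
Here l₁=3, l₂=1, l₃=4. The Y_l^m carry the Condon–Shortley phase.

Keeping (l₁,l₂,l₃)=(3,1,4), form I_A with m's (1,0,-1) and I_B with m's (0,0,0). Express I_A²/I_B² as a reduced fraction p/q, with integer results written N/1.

Shared (l₁,l₂,l₃)=(3,1,4): N and (l;000)² cancel in I_A²/I_B².
A: Δ = 0!·6!·2!/9! = 1/252; Racah Σ t=0..0: t=0:+1/48 = 1/48; ⇒ 3j(3 1 4; 1 0 -1)² = 5/84, sgn -1
B: Δ = 0!·6!·2!/9! = 1/252; Racah Σ t=0..0: t=0:+1/36 = 1/36; ⇒ 3j(3 1 4; 0 0 0)² = 4/63, sgn +1
I_A²/I_B² = (5/84)/(4/63) = 15/16

15/16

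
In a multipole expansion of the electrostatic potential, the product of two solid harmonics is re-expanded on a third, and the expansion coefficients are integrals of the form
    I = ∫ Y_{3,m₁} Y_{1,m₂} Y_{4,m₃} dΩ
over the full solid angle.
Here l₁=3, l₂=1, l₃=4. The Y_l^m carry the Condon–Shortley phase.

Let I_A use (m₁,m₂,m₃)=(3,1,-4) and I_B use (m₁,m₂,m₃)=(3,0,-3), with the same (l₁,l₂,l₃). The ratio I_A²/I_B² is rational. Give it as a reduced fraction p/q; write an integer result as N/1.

l's match ⇒ only the (l;m) 3-j factors differ between A and B.
A: triangle coeff Δ(3,1,4) = 1/252; Σ_t [0,0]: t=0:+1/1440 = 1/1440; (3j)²=1/9 [(3 1 4; 3 1 -4)], sign=+1
B: triangle coeff Δ(3,1,4) = 1/252; Σ_t [0,0]: t=0:+1/720 = 1/720; (3j)²=1/36 [(3 1 4; 3 0 -3)], sign=-1
I_A²/I_B² = (1/9)/(1/36) = 4/1

4/1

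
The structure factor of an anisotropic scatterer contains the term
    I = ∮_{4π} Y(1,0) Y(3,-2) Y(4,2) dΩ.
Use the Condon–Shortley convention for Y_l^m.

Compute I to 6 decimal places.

0.213244

m-sum 0 ✓  L=8 even ✓  2≤4≤4 ✓
Π(2lᵢ+1) = 3×7×9 = 189
triangle coeff Δ(1,3,4) = 1/252
Σ_t [0,0]: t=0:+1/36 = 1/36
(3j)²=4/63 [(1 3 4; 0 0 0)], sign=+1
Σ_t [0,0]: t=0:+1/120 = 1/120
(3j)²=1/21 [(1 3 4; 0 -2 2)], sign=+1
⇒ 4πI² = 4/7
I = (+1)√(4/7/(4π)) = 0.21324362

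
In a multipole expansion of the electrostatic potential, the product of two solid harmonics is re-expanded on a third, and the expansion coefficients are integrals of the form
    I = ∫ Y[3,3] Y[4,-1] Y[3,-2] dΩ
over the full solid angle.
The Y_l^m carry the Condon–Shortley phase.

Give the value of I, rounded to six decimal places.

0.140463

m-sum 0 ✓  L=10 even ✓  1≤3≤7 ✓
Π(2lᵢ+1) = 7×9×7 = 441
triangle coeff Δ(3,4,3) = 1/34650
Σ_t [1,3]: t=1:−1/72 t=2:+1/16 t=3:−1/72 = 5/144
(3j)²=2/77 [(3 4 3; 0 0 0)], sign=-1
Σ_t [0,0]: t=0:+1/288 = 1/288
(3j)²=5/231 [(3 4 3; 3 -1 -2)], sign=-1
⇒ 4πI² = 30/121
I = (+1)√(30/121/(4π)) = 0.14046335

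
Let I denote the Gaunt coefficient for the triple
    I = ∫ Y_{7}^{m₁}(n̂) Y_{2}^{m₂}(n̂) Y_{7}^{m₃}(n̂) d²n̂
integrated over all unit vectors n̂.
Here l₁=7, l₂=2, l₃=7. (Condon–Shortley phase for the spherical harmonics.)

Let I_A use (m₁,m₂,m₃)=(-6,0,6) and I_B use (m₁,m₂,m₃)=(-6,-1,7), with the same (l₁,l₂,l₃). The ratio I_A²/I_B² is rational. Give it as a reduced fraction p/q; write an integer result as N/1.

16/21

Same 7,2,7: normalisation and zero-m 3j drop out of the ratio.
A: Δ: 2! 12! 2! / 17! → 1/185640; sum: t=1:−1/479001600 t=2:+1/159667200 = 1/239500800; 3j²(7 2 7; -6 0 6) = Δ·Π!·Σ² = 26/1785  (sign -1)
B: Δ: 2! 12! 2! / 17! → 1/185640; sum: t=1:−1/958003200 = -1/958003200; 3j²(7 2 7; -6 -1 7) = Δ·Π!·Σ² = 13/680  (sign -1)
I_A²/I_B² = (26/1785)/(13/680) = 16/21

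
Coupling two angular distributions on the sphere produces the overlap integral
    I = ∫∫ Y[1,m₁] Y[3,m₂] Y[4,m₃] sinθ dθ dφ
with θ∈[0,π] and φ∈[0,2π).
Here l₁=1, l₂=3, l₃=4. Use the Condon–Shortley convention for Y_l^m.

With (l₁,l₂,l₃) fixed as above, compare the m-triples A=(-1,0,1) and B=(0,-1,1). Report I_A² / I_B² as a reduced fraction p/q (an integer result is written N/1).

l's match ⇒ only the (l;m) 3-j factors differ between A and B.
A: triangle coeff Δ(1,3,4) = 1/252; Σ_t [0,0]: t=0:+1/72 = 1/72; (3j)²=5/126 [(1 3 4; -1 0 1)], sign=-1
B: triangle coeff Δ(1,3,4) = 1/252; Σ_t [0,0]: t=0:+1/48 = 1/48; (3j)²=5/84 [(1 3 4; 0 -1 1)], sign=-1
I_A²/I_B² = (5/126)/(5/84) = 2/3

2/3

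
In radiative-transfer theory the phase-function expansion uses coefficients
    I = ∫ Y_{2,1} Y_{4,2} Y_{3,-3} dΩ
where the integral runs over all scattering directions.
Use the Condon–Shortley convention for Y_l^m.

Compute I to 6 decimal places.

L=9 odd ⇒ parity kills the (l;000) factor ⇒ I = 0

0.000000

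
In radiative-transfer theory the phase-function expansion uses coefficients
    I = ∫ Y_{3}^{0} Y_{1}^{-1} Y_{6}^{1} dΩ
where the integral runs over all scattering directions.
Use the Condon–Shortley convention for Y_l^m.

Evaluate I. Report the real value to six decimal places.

|3−1|≤6≤3+1 violated ⇒ I = 0

0.000000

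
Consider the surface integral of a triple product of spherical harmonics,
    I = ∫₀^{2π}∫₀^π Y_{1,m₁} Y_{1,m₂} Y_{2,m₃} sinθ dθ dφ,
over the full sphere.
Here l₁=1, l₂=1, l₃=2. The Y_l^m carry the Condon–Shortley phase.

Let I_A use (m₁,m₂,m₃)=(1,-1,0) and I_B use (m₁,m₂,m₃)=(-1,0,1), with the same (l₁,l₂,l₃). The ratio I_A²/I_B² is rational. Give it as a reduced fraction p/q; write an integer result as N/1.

1/3

Same 1,1,2: normalisation and zero-m 3j drop out of the ratio.
A: Δ: 0! 2! 2! / 5! → 1/30; sum: t=0:+1/4 = 1/4; 3j²(1 1 2; 1 -1 0) = Δ·Π!·Σ² = 1/30  (sign +1)
B: Δ: 0! 2! 2! / 5! → 1/30; sum: t=0:+1/2 = 1/2; 3j²(1 1 2; -1 0 1) = Δ·Π!·Σ² = 1/10  (sign -1)
I_A²/I_B² = (1/30)/(1/10) = 1/3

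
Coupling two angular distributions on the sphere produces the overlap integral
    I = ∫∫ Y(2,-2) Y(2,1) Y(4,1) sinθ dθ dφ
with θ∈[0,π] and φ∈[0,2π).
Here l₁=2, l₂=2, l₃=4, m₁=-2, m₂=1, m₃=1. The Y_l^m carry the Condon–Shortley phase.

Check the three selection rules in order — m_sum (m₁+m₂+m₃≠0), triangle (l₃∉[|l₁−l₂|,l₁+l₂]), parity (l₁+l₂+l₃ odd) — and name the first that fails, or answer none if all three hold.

azimuthal sum: -2 + 1 + 1 = 0  ✓
0 ≤ 4 ≤ 4 (triangle on l)  ✓
L = 2 + 2 + 4 = 8 (even)  ✓

none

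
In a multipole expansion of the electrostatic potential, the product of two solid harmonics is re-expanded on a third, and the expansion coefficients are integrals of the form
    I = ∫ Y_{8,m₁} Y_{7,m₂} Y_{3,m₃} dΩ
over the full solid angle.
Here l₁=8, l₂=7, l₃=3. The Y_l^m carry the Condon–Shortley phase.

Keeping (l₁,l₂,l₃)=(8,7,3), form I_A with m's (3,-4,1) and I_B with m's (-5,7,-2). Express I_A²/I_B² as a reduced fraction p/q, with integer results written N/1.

Same 8,7,3: normalisation and zero-m 3j drop out of the ratio.
A: Δ: 12! 4! 2! / 19! → 1/5290740; sum: t=1:−1/1916006400 t=2:+1/43545600 t=3:−1/17418240 = -67/1916006400; 3j²(8 7 3; 3 -4 1) = Δ·Π!·Σ² = 4489/352716  (sign -1)
B: Δ: 12! 4! 2! / 19! → 1/5290740; sum: t=12:+1/5748019200 = 1/5748019200; 3j²(8 7 3; -5 7 -2) = Δ·Π!·Σ² = 13/5814  (sign -1)
I_A²/I_B² = (4489/352716)/(13/5814) = 13467/2366

13467/2366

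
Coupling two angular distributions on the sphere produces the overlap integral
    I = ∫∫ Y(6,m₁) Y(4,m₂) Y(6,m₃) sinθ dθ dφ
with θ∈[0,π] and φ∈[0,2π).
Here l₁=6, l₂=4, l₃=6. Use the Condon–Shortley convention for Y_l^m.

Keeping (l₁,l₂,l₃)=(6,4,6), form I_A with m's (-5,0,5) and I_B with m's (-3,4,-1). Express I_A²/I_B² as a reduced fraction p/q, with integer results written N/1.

Same 6,4,6: normalisation and zero-m 3j drop out of the ratio.
A: Δ: 4! 8! 4! / 17! → 1/15315300; sum: t=3:−1/1451520 t=4:+1/2903040 = -1/2903040; 3j²(6 4 6; -5 0 5) = Δ·Π!·Σ² = 11/1547  (sign +1)
B: Δ: 4! 8! 4! / 17! → 1/15315300; sum: t=4:+1/414720 = 1/414720; 3j²(6 4 6; -3 4 -1) = Δ·Π!·Σ² = 49/2431  (sign -1)
I_A²/I_B² = (11/1547)/(49/2431) = 121/343

121/343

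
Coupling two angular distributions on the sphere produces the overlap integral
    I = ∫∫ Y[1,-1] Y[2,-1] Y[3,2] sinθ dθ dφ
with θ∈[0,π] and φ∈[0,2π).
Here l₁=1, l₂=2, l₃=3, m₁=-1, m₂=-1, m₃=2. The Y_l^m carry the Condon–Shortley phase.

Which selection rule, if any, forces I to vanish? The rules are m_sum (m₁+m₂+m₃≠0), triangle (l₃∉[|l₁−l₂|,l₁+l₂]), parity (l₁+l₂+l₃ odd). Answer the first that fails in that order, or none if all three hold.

none

m₁+m₂+m₃ = -1 − 1 + 2 = 0  ✓
triangle: |1−2|=1 ≤ l₃=3 ≤ 1+2=3  ✓
parity: l₁+l₂+l₃ = 6 is even  ✓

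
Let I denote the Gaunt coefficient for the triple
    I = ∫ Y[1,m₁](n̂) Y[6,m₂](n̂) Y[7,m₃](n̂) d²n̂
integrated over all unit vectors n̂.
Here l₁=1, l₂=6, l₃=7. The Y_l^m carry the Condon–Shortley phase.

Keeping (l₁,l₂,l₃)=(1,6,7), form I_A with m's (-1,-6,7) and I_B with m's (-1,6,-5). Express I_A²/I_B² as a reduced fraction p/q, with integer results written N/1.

91/1

l's match ⇒ only the (l;m) 3-j factors differ between A and B.
A: triangle coeff Δ(1,6,7) = 1/1365; Σ_t [0,0]: t=0:+1/958003200 = 1/958003200; (3j)²=1/15 [(1 6 7; -1 -6 7)], sign=+1
B: triangle coeff Δ(1,6,7) = 1/1365; Σ_t [0,0]: t=0:+1/958003200 = 1/958003200; (3j)²=1/1365 [(1 6 7; -1 6 -5)], sign=+1
I_A²/I_B² = (1/15)/(1/1365) = 91/1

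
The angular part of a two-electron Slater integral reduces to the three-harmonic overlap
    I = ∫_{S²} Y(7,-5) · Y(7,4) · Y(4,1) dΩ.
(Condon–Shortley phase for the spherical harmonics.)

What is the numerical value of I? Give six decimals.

-0.036504

m-sum 0 ✓  L=18 even ✓  0≤4≤14 ✓
Π(2lᵢ+1) = 15×15×9 = 2025
triangle coeff Δ(7,7,4) = 1/58198140
Σ_t [3,7]: t=3:−1/17418240 t=4:+1/622080 t=5:−1/230400 t=6:+1/622080 t=7:−1/17418240 = -1/806400
(3j)²=2268/230945 [(7 7 4; 0 0 0)], sign=-1
Σ_t [8,10]: t=8:+1/11612160 t=9:−1/8709120 t=10:+1/87091200 = -1/58060800
(3j)²=99/117572 [(7 7 4; -5 4 1)], sign=+1
⇒ 4πI² = 295245/17631601
I = (-1)√(295245/17631601/(4π)) = -0.03650400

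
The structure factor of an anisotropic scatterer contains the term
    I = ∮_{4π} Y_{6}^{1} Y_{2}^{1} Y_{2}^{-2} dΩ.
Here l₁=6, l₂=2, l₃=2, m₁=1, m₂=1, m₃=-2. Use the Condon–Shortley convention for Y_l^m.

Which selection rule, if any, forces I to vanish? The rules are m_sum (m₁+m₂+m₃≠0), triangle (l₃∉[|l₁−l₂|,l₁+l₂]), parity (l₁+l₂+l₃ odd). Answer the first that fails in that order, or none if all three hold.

Σmᵢ = 0  ✓
l₃∈[|l₁−l₂|,l₁+l₂]=[4,8], have l₃=2  ✗
Σlᵢ = 10 ⇒ even

triangle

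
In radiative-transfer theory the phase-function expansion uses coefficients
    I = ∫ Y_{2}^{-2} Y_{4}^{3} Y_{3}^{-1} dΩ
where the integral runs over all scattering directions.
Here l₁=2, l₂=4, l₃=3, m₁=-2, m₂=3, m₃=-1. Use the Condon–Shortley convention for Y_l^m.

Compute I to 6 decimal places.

L=9 odd ⇒ parity kills the (l;000) factor ⇒ I = 0

0.000000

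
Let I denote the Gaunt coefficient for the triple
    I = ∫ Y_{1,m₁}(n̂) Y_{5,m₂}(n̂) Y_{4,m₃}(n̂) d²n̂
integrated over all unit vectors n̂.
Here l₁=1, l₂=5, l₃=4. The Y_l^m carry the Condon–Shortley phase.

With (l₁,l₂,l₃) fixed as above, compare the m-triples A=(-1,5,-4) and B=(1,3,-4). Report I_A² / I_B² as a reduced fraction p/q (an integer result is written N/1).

45/1

Shared (l₁,l₂,l₃)=(1,5,4): N and (l;000)² cancel in I_A²/I_B².
A: Δ = 2!·0!·8!/11! = 1/495; Racah Σ t=2..2: t=2:+1/80640 = 1/80640; ⇒ 3j(1 5 4; -1 5 -4)² = 1/11, sgn +1
B: Δ = 2!·0!·8!/11! = 1/495; Racah Σ t=0..0: t=0:+1/80640 = 1/80640; ⇒ 3j(1 5 4; 1 3 -4)² = 1/495, sgn +1
I_A²/I_B² = (1/11)/(1/495) = 45/1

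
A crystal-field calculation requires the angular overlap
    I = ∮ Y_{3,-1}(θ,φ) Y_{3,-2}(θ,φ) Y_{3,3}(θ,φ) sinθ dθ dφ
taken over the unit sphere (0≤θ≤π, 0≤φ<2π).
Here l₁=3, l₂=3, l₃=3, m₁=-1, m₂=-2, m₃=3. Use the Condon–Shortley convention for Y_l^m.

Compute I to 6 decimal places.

0.000000

l₁+l₂+l₃=9 is odd: 3j(l;000)=0 ⇒ I=0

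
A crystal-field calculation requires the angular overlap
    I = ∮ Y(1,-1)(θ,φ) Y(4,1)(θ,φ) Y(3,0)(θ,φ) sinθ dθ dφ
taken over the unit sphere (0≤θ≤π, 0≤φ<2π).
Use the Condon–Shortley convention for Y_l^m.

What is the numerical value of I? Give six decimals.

Checks pass: Σm=0; 8 even; l₃=3∈[3,5].
(2·1+1)(2·4+1)(2·3+1) = 189
Δ: 2! 0! 6! / 9! → 1/252
sum: t=1:−1/36 = -1/36
3j²(1 4 3; 0 0 0) = Δ·Π!·Σ² = 4/63  (sign +1)
sum: t=2:+1/72 = 1/72
3j²(1 4 3; -1 1 0) = Δ·Π!·Σ² = 5/126  (sign -1)
combine: 4πI² = 189·4/63·5/126 = 10/21
take √, sign -1: I = -0.19466390

-0.194664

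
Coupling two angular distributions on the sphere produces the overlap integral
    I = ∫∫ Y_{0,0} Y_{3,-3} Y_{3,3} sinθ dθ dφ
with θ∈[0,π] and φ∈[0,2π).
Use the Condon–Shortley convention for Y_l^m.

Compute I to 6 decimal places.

-0.282095

Checks pass: Σm=0; 6 even; l₃=3∈[3,3].
(2·0+1)(2·3+1)(2·3+1) = 49
Δ: 0! 0! 6! / 7! → 1/7
sum: t=0:+1/36 = 1/36
3j²(0 3 3; 0 0 0) = Δ·Π!·Σ² = 1/7  (sign -1)
sum: t=0:+1/720 = 1/720
3j²(0 3 3; 0 -3 3) = Δ·Π!·Σ² = 1/7  (sign +1)
combine: 4πI² = 49·1/7·1/7 = 1/1
take √, sign -1: I = -0.28209479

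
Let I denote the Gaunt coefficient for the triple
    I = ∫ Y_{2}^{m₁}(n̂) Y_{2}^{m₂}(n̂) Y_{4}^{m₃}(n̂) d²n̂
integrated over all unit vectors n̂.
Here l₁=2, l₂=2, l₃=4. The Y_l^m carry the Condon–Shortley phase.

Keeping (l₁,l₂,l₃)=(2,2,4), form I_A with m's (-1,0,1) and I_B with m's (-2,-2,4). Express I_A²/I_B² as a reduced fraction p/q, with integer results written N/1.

3/7

l's match ⇒ only the (l;m) 3-j factors differ between A and B.
A: triangle coeff Δ(2,2,4) = 1/630; Σ_t [0,0]: t=0:+1/24 = 1/24; (3j)²=1/21 [(2 2 4; -1 0 1)], sign=-1
B: triangle coeff Δ(2,2,4) = 1/630; Σ_t [0,0]: t=0:+1/576 = 1/576; (3j)²=1/9 [(2 2 4; -2 -2 4)], sign=+1
I_A²/I_B² = (1/21)/(1/9) = 3/7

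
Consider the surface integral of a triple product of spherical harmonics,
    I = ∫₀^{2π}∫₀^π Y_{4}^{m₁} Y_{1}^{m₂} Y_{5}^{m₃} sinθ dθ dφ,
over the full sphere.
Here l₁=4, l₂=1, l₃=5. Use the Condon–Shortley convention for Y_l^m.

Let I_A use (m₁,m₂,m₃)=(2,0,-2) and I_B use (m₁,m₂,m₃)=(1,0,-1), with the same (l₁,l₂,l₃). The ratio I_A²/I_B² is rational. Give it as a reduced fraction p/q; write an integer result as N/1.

7/8

Same 4,1,5: normalisation and zero-m 3j drop out of the ratio.
A: Δ: 0! 8! 2! / 11! → 1/495; sum: t=0:+1/1440 = 1/1440; 3j²(4 1 5; 2 0 -2) = Δ·Π!·Σ² = 7/165  (sign -1)
B: Δ: 0! 8! 2! / 11! → 1/495; sum: t=0:+1/720 = 1/720; 3j²(4 1 5; 1 0 -1) = Δ·Π!·Σ² = 8/165  (sign +1)
I_A²/I_B² = (7/165)/(8/165) = 7/8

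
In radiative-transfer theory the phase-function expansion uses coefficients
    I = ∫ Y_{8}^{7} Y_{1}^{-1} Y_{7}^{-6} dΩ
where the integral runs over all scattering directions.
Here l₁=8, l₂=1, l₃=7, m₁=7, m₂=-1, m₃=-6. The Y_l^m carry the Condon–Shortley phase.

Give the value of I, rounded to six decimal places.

-0.313531

Checks pass: Σm=0; 16 even; l₃=7∈[7,9].
(2·8+1)(2·1+1)(2·7+1) = 765
Δ: 2! 14! 0! / 17! → 1/2040
sum: t=1:−1/25401600 = -1/25401600
3j²(8 1 7; 0 0 0) = Δ·Π!·Σ² = 8/255  (sign +1)
sum: t=0:+1/12454041600 = 1/12454041600
3j²(8 1 7; 7 -1 -6) = Δ·Π!·Σ² = 7/136  (sign -1)
combine: 4πI² = 765·8/255·7/136 = 21/17
take √, sign -1: I = -0.31353083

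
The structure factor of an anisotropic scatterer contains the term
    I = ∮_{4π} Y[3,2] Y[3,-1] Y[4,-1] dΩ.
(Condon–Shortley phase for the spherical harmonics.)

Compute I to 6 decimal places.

Checks pass: Σm=0; 10 even; l₃=4∈[0,6].
(2·3+1)(2·3+1)(2·4+1) = 441
Δ: 2! 4! 4! / 11! → 1/34650
sum: t=0:+1/72 t=1:−1/16 t=2:+1/72 = -5/144
3j²(3 3 4; 0 0 0) = Δ·Π!·Σ² = 2/77  (sign -1)
sum: t=0:+1/48 t=1:−1/144 = 1/72
3j²(3 3 4; 2 -1 -1) = Δ·Π!·Σ² = 16/693  (sign -1)
combine: 4πI² = 441·2/77·16/693 = 32/121
take √, sign +1: I = 0.14506992

0.145070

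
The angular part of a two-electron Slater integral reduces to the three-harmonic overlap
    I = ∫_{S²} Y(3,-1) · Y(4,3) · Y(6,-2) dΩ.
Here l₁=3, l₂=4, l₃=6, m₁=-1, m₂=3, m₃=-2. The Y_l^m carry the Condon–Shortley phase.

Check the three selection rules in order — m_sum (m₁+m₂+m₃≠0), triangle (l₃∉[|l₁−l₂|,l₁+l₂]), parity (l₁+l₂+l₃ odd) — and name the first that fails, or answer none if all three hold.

parity

m₁+m₂+m₃ = -1 + 3 − 2 = 0  ✓
triangle: |3−4|=1 ≤ l₃=6 ≤ 3+4=7  ✓
parity: l₁+l₂+l₃ = 13 is odd  ✗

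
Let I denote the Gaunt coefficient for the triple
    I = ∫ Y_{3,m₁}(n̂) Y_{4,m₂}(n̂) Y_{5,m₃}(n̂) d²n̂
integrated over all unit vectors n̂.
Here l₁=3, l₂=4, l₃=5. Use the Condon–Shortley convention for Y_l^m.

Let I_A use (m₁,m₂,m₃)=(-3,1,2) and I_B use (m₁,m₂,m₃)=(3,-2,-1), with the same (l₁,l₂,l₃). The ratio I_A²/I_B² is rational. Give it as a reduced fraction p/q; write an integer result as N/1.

Shared (l₁,l₂,l₃)=(3,4,5): N and (l;000)² cancel in I_A²/I_B².
A: Δ = 2!·4!·6!/13! = 1/180180; Racah Σ t=2..2: t=2:+1/1728 = 1/1728; ⇒ 3j(3 4 5; -3 1 2)² = 25/858, sgn -1
B: Δ = 2!·4!·6!/13! = 1/180180; Racah Σ t=0..0: t=0:+1/2304 = 1/2304; ⇒ 3j(3 4 5; 3 -2 -1)² = 75/4004, sgn +1
I_A²/I_B² = (25/858)/(75/4004) = 14/9

14/9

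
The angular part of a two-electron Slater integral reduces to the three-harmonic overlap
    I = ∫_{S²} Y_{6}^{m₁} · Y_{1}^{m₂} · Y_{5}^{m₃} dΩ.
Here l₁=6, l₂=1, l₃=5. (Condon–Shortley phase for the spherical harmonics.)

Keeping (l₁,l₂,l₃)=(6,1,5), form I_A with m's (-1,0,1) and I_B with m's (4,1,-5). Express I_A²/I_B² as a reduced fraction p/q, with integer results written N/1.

35/1

l's match ⇒ only the (l;m) 3-j factors differ between A and B.
A: triangle coeff Δ(6,1,5) = 1/858; Σ_t [1,1]: t=1:−1/17280 = -1/17280; (3j)²=35/858 [(6 1 5; -1 0 1)], sign=-1
B: triangle coeff Δ(6,1,5) = 1/858; Σ_t [2,2]: t=2:+1/7257600 = 1/7257600; (3j)²=1/858 [(6 1 5; 4 1 -5)], sign=+1
I_A²/I_B² = (35/858)/(1/858) = 35/1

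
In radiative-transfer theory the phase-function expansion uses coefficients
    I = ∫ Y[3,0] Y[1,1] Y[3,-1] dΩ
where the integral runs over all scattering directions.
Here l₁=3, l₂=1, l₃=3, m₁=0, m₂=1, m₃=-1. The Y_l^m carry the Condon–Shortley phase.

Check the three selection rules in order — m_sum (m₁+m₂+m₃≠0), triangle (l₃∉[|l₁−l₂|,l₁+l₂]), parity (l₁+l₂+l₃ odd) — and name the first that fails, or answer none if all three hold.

azimuthal sum: 0 + 1 − 1 = 0  ✓
2 ≤ 3 ≤ 4 (triangle on l)  ✓
L = 3 + 1 + 3 = 7 (odd)  ✗

parity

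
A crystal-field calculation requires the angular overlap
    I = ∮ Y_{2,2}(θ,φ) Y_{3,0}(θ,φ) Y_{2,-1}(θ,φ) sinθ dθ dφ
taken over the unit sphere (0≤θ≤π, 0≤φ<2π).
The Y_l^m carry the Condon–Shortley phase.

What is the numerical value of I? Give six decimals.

2 + 0 − 1 = 1 ≠ 0: azimuthal integral kills it; I = 0

0.000000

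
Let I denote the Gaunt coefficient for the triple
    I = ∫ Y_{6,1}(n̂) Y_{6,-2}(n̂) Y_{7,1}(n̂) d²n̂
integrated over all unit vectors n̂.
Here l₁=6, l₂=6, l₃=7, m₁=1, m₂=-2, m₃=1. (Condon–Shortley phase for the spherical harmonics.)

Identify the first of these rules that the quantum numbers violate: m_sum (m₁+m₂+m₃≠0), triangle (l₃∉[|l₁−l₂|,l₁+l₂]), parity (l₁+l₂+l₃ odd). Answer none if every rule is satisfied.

Σmᵢ = 0  ✓
l₃∈[|l₁−l₂|,l₁+l₂]=[0,12], have l₃=7  ✓
Σlᵢ = 19 ⇒ odd  ✗

parity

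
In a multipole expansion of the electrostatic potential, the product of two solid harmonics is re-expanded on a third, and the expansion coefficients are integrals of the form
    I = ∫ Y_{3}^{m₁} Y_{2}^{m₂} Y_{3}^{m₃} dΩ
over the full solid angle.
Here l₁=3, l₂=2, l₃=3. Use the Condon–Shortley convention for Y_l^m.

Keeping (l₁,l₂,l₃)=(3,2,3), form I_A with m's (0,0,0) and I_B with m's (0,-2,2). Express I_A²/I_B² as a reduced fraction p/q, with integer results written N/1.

Shared (l₁,l₂,l₃)=(3,2,3): N and (l;000)² cancel in I_A²/I_B².
A: Δ = 2!·4!·2!/9! = 1/3780; Racah Σ t=0..2: t=0:+1/24 t=1:−1/4 t=2:+1/24 = -1/6; ⇒ 3j(3 2 3; 0 0 0)² = 4/105, sgn +1
B: Δ = 2!·4!·2!/9! = 1/3780; Racah Σ t=0..0: t=0:+1/24 = 1/24; ⇒ 3j(3 2 3; 0 -2 2)² = 1/21, sgn -1
I_A²/I_B² = (4/105)/(1/21) = 4/5

4/5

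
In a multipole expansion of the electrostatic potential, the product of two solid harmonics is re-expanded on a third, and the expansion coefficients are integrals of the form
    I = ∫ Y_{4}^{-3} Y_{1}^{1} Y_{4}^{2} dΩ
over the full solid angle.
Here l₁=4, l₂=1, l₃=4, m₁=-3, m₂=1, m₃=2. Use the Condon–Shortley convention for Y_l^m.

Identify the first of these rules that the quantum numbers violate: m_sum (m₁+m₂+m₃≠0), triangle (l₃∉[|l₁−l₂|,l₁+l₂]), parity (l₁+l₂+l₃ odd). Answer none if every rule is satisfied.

parity

Σmᵢ = 0  ✓
l₃∈[|l₁−l₂|,l₁+l₂]=[3,5], have l₃=4  ✓
Σlᵢ = 9 ⇒ odd  ✗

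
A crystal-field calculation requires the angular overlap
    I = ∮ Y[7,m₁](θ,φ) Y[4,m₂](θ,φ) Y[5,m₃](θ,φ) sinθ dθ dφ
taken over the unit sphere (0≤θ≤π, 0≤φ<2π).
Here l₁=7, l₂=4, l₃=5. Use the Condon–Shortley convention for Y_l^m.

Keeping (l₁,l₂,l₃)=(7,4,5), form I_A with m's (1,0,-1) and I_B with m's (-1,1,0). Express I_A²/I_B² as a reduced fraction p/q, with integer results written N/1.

726/529

l's match ⇒ only the (l;m) 3-j factors differ between A and B.
A: triangle coeff Δ(7,4,5) = 1/6126120; Σ_t [2,4]: t=2:+1/55296 t=3:−1/25920 t=4:+1/138240 = -11/829440; (3j)²=11/1326 [(7 4 5; 1 0 -1)], sign=-1
B: triangle coeff Δ(7,4,5) = 1/6126120; Σ_t [3,5]: t=3:−1/51840 t=4:+1/27648 t=5:−1/172800 = 23/2073600; (3j)²=529/87516 [(7 4 5; -1 1 0)], sign=-1
I_A²/I_B² = (11/1326)/(529/87516) = 726/529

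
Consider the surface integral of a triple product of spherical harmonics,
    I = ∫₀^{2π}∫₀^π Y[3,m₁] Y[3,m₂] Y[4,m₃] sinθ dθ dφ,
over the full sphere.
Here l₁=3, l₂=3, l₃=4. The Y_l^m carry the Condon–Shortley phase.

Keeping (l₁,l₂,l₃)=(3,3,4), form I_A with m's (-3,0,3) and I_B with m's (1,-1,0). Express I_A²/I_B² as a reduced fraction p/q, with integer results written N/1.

63/1

Shared (l₁,l₂,l₃)=(3,3,4): N and (l;000)² cancel in I_A²/I_B².
A: Δ = 2!·4!·4!/11! = 1/34650; Racah Σ t=2..2: t=2:+1/288 = 1/288; ⇒ 3j(3 3 4; -3 0 3)² = 1/22, sgn -1
B: Δ = 2!·4!·4!/11! = 1/34650; Racah Σ t=0..2: t=0:+1/32 t=1:−1/36 t=2:+1/1152 = 5/1152; ⇒ 3j(3 3 4; 1 -1 0)² = 1/1386, sgn +1
I_A²/I_B² = (1/22)/(1/1386) = 63/1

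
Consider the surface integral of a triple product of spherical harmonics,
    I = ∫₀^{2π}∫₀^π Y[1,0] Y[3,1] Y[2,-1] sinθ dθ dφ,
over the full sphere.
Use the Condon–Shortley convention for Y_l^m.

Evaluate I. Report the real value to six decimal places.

-0.233597

m-sum 0 ✓  L=6 even ✓  2≤2≤4 ✓
Π(2lᵢ+1) = 3×7×5 = 105
triangle coeff Δ(1,3,2) = 1/105
Σ_t [1,1]: t=1:−1/4 = -1/4
(3j)²=3/35 [(1 3 2; 0 0 0)], sign=-1
Σ_t [1,1]: t=1:−1/6 = -1/6
(3j)²=8/105 [(1 3 2; 0 1 -1)], sign=+1
⇒ 4πI² = 24/35
I = (-1)√(24/35/(4π)) = -0.23359668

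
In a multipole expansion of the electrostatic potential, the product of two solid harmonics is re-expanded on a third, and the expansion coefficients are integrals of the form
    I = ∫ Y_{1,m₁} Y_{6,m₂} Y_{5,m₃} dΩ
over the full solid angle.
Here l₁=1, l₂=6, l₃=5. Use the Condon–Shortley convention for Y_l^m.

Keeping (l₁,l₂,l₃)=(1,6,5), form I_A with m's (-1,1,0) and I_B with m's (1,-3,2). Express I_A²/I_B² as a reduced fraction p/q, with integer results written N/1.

l's match ⇒ only the (l;m) 3-j factors differ between A and B.
A: triangle coeff Δ(1,6,5) = 1/858; Σ_t [2,2]: t=2:+1/28800 = 1/28800; (3j)²=7/286 [(1 6 5; -1 1 0)], sign=-1
B: triangle coeff Δ(1,6,5) = 1/858; Σ_t [0,0]: t=0:+1/60480 = 1/60480; (3j)²=6/143 [(1 6 5; 1 -3 2)], sign=-1
I_A²/I_B² = (7/286)/(6/143) = 7/12

7/12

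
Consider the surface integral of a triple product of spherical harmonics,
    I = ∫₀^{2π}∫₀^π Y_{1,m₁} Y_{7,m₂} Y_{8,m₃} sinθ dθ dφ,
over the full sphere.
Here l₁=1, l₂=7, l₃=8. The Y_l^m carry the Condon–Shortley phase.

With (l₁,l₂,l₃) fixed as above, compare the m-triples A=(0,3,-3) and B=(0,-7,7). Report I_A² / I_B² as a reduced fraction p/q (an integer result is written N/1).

Same 1,7,8: normalisation and zero-m 3j drop out of the ratio.
A: Δ: 0! 2! 14! / 17! → 1/2040; sum: t=0:+1/87091200 = 1/87091200; 3j²(1 7 8; 0 3 -3) = Δ·Π!·Σ² = 11/408  (sign -1)
B: Δ: 0! 2! 14! / 17! → 1/2040; sum: t=0:+1/87178291200 = 1/87178291200; 3j²(1 7 8; 0 -7 7) = Δ·Π!·Σ² = 1/136  (sign -1)
I_A²/I_B² = (11/408)/(1/136) = 11/3

11/3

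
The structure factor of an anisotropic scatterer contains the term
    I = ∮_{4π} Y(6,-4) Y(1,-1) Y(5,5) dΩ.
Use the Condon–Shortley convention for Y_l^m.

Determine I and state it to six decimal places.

Rules hold: Σm=0, L=12 even, 5≤5≤7.
N = 13·3·11 = 429
Δ = 2!·10!·0!/13! = 1/858
Racah Σ t=1..1: t=1:−1/14400 = -1/14400
⇒ 3j(6 1 5; 0 0 0)² = 6/143, sgn +1
Racah Σ t=0..0: t=0:+1/7257600 = 1/7257600
⇒ 3j(6 1 5; -4 -1 5)² = 1/858, sgn +1
4πI² = N·(3j₀)²·(3jₘ)² = 3/143
I = +1·√(0.020979/4π) = 0.04085899

0.040859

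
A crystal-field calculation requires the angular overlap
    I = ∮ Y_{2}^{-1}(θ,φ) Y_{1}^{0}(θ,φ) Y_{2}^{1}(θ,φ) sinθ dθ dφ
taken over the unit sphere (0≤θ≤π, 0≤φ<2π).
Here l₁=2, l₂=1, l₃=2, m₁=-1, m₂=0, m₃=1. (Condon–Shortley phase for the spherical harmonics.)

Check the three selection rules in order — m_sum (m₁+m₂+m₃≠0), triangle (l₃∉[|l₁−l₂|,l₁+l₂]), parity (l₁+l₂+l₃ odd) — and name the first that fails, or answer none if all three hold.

Σmᵢ = 0  ✓
l₃∈[|l₁−l₂|,l₁+l₂]=[1,3], have l₃=2  ✓
Σlᵢ = 5 ⇒ odd  ✗

parity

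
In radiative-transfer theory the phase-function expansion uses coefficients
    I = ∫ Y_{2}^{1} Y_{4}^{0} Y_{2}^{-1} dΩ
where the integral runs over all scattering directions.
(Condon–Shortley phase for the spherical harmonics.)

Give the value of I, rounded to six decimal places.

0.161197

Checks pass: Σm=0; 8 even; l₃=2∈[2,6].
(2·2+1)(2·4+1)(2·2+1) = 225
Δ: 4! 0! 4! / 9! → 1/630
sum: t=2:+1/16 = 1/16
3j²(2 4 2; 0 0 0) = Δ·Π!·Σ² = 2/35  (sign +1)
sum: t=1:−1/36 = -1/36
3j²(2 4 2; 1 0 -1) = Δ·Π!·Σ² = 8/315  (sign +1)
combine: 4πI² = 225·2/35·8/315 = 16/49
take √, sign +1: I = 0.16119702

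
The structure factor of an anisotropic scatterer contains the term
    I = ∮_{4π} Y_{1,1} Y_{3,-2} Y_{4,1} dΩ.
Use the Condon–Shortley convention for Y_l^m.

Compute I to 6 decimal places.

-0.106622

m-sum 0 ✓  L=8 even ✓  2≤4≤4 ✓
Π(2lᵢ+1) = 3×7×9 = 189
triangle coeff Δ(1,3,4) = 1/252
Σ_t [0,0]: t=0:+1/36 = 1/36
(3j)²=4/63 [(1 3 4; 0 0 0)], sign=+1
Σ_t [0,0]: t=0:+1/240 = 1/240
(3j)²=1/84 [(1 3 4; 1 -2 1)], sign=-1
⇒ 4πI² = 1/7
I = (-1)√(1/7/(4π)) = -0.10662181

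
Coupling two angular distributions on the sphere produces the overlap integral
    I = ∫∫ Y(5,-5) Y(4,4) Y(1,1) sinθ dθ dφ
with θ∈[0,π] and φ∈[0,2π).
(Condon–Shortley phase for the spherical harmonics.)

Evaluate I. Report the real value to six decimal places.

Rules hold: Σm=0, L=10 even, 1≤1≤9.
N = 11·9·3 = 297
Δ = 8!·2!·0!/11! = 1/495
Racah Σ t=4..4: t=4:+1/576 = 1/576
⇒ 3j(5 4 1; 0 0 0)² = 5/99, sgn -1
Racah Σ t=8..8: t=8:+1/80640 = 1/80640
⇒ 3j(5 4 1; -5 4 1)² = 1/11, sgn +1
4πI² = N·(3j₀)²·(3jₘ)² = 15/11
I = -1·√(1.36364/4π) = -0.32941575

-0.329416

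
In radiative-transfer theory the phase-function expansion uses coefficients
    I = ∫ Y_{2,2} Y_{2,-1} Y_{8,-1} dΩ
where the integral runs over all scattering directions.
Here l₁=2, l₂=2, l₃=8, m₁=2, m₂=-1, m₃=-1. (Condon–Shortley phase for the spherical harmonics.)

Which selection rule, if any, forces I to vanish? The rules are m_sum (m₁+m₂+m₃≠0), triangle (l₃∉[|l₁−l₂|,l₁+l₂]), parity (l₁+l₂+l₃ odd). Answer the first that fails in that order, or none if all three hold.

triangle

Σmᵢ = 0  ✓
l₃∈[|l₁−l₂|,l₁+l₂]=[0,4], have l₃=8  ✗
Σlᵢ = 12 ⇒ even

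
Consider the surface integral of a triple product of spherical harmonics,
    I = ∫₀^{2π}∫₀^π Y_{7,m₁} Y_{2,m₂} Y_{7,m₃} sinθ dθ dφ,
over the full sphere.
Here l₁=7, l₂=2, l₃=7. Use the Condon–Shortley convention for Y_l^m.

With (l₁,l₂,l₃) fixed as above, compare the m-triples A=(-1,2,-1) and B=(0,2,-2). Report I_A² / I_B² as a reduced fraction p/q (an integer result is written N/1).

l's match ⇒ only the (l;m) 3-j factors differ between A and B.
A: triangle coeff Δ(7,2,7) = 1/185640; Σ_t [2,2]: t=2:+1/2073600 = 1/2073600; (3j)²=28/1105 [(7 2 7; -1 2 -1)], sign=+1
B: triangle coeff Δ(7,2,7) = 1/185640; Σ_t [2,2]: t=2:+1/2419200 = 1/2419200; (3j)²=27/1105 [(7 2 7; 0 2 -2)], sign=-1
I_A²/I_B² = (28/1105)/(27/1105) = 28/27

28/27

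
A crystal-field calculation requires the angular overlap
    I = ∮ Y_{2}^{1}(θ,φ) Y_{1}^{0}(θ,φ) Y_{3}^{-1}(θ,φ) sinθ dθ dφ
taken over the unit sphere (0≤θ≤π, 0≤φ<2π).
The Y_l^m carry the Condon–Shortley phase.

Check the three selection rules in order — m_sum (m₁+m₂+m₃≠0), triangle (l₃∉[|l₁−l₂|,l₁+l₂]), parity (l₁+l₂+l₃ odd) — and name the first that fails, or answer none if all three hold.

Σmᵢ = 0  ✓
l₃∈[|l₁−l₂|,l₁+l₂]=[1,3], have l₃=3  ✓
Σlᵢ = 6 ⇒ even  ✓

none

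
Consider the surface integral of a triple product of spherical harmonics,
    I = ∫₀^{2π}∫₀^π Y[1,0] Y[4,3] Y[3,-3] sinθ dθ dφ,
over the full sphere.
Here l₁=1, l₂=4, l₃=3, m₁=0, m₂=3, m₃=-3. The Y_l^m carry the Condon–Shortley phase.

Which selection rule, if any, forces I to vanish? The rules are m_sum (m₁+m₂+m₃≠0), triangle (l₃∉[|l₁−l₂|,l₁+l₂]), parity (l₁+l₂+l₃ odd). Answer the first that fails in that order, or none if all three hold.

none

azimuthal sum: 0 + 3 − 3 = 0  ✓
3 ≤ 3 ≤ 5 (triangle on l)  ✓
L = 1 + 4 + 3 = 8 (even)  ✓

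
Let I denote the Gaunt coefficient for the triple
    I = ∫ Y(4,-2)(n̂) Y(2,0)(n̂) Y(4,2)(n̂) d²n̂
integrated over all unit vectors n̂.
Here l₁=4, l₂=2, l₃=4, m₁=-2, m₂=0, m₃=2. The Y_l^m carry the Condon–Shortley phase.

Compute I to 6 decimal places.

0.065536

Rules hold: Σm=0, L=10 even, 2≤4≤6.
N = 9·5·9 = 405
Δ = 2!·6!·2!/11! = 1/13860
Racah Σ t=0..2: t=0:+1/192 t=1:−1/36 t=2:+1/192 = -5/288
⇒ 3j(4 2 4; 0 0 0)² = 20/693, sgn -1
Racah Σ t=0..2: t=0:+1/2880 t=1:−1/120 t=2:+1/192 = -1/360
⇒ 3j(4 2 4; -2 0 2)² = 16/3465, sgn -1
4πI² = N·(3j₀)²·(3jₘ)² = 320/5929
I = +1·√(0.053972/4π) = 0.06553591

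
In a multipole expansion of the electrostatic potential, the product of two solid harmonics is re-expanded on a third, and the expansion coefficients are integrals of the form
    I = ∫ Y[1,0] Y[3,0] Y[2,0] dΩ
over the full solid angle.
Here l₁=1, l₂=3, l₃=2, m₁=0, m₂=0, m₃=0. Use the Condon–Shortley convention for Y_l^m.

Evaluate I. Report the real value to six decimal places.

Checks pass: Σm=0; 6 even; l₃=2∈[2,4].
(2·1+1)(2·3+1)(2·2+1) = 105
Δ: 2! 0! 4! / 7! → 1/105
sum: t=1:−1/4 = -1/4
3j²(1 3 2; 0 0 0) = Δ·Π!·Σ² = 3/35  (sign -1)
(m-triple is (0,0,0) — same symbol as above.)
combine: 4πI² = 105·3/35·3/35 = 27/35
take √, sign +1: I = 0.24776670

0.247767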